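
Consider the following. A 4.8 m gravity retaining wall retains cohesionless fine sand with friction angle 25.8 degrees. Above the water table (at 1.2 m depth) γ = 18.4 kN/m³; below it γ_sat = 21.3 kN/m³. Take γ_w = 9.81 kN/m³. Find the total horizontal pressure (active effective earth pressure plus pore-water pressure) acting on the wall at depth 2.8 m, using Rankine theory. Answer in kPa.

K_a = (1 − sin φ)/(1 + sin φ) = 0.3935.
γ' = 21.3 − 9.81 = 11.49 kN/m³.
Effective vertical stress at 2.8 m: σ'_v = 18.4×1.2 + 11.49×1.60 = 40.46 kPa.
σ'_h = K_a σ'_v = 0.3935 × 40.46 = 15.92 kPa; u = γ_w × 1.60 = 15.70 kPa.
Total σ_h = 15.92 + 15.70 = 31.62 kPa.

31.6 kPa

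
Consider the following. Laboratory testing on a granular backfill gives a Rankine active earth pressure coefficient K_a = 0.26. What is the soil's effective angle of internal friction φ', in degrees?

36.0°

K_a = tan²(45° − φ/2) ⇒ 45° − φ/2 = arctan(√0.26) = 27.02°.
φ = 2(45° − 27.02°) = 35.97°.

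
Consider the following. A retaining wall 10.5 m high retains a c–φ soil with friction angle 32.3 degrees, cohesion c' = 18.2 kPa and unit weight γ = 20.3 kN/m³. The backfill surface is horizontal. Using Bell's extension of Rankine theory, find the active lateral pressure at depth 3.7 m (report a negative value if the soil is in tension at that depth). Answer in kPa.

2.74 kPa

K_a = (1 − sin φ)/(1 + sin φ) = 0.3035.
σ_a = K_a γ z − 2c√K_a = 0.3035×20.3×3.7 − 2×18.2×0.5509 = 2.742 kPa.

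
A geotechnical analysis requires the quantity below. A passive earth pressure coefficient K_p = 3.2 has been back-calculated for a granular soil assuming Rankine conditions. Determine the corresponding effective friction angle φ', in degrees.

31.6°

K_p = (1+sin φ)/(1−sin φ) ⇒ sin φ = (K_p − 1)/(K_p + 1) = 0.5238.
φ = arcsin(0.5238) = 31.59°.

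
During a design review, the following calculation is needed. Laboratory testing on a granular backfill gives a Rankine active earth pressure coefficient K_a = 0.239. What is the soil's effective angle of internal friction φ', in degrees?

K_a = tan²(45° − φ/2) ⇒ 45° − φ/2 = arctan(√0.239) = 26.05°.
φ = 2(45° − 26.05°) = 37.89°.

37.9°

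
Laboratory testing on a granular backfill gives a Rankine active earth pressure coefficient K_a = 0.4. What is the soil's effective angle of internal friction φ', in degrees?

25.4°

K_a = tan²(45° − φ/2) ⇒ 45° − φ/2 = arctan(√0.4) = 32.31°.
φ = 2(45° − 32.31°) = 25.38°.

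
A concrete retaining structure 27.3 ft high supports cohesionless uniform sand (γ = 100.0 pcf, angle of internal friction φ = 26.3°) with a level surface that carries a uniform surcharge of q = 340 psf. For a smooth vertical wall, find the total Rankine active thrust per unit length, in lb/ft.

18000 lb/ft

K_a = tan²(45° − φ/2) = 0.3859.
Soil triangle: ½ K_a γ H² = 0.5×0.3859×100.0×27.3² = 14380 lb/ft.
Surcharge rectangle: K_a q H = 0.3859×340×27.3 = 3582 lb/ft.
Total = 14380 + 3582 = 17960 lb/ft.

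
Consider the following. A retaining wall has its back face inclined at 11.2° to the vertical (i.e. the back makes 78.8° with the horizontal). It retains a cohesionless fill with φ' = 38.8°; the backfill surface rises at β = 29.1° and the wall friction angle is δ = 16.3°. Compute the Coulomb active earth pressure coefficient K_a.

0.466

K_a = sin²(α+φ) / [sin²α · sin(α−δ) · (1 + √{sin(φ+δ)sin(φ−β) / (sin(α−δ)sin(α+β))})²].
With α = 78.8°, φ = 38.8°, δ = 16.3°, β = 29.1°: K_a = 0.4664.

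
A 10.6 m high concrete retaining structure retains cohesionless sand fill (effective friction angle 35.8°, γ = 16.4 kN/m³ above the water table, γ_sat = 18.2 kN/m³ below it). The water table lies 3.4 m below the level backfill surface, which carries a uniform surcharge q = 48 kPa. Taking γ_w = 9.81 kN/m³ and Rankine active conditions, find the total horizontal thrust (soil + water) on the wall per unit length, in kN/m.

574 kN/m

K_a = tan²(45° − φ/2) = 0.2619.
γ' = 18.2 − 9.81 = 8.390 kN/m³. h₂ = H − d_w = 7.2 m.
σ'_h: at surface K_a·q = 12.57; at WT K_a(q+γd_w) = 27.17; at base K_a(q+γd_w+γ'h₂) = 42.99 kPa.
P₁ = ½(12.57+27.17)×3.4 = 67.56; P₂ = ½(27.17+42.99)×7.2 = 252.6; P_w = ½γ_w h₂² = 254.3.
Total = 67.56+252.6+254.3 = 574.4 kN/m.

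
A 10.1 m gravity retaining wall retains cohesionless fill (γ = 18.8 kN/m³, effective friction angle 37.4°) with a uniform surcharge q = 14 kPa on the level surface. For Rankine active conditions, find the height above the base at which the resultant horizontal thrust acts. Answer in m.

K_a = 0.2443.
Triangular part P₁ = ½K_aγH² = 234.2 at H/3 = 3.367 m; rectangular part P₂ = K_a q H = 34.54 at H/2 = 5.050 m.
ȳ = (P₁·3.367 + P₂·5.050)/(P₁+P₂) = 3.583 m.

3.58 m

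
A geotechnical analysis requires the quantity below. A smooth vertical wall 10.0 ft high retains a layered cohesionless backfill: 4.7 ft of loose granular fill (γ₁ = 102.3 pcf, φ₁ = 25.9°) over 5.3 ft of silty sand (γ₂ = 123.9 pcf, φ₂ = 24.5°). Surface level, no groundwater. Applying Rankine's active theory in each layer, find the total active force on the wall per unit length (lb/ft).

2220 lb/ft

K_a1 = tan²(45°−25.9°/2) = 0.3920; K_a2 = tan²(45°−24.5°/2) = 0.4137.
Layer 1: σ at base = K_a1 γ₁ h₁ = 188.5 psf; P₁ = ½×188.5×4.7 = 442.9.
Layer 2: σ_v at top = γ₁h₁ = 480.8; σ_h top = K_a2×480.8 = 198.9; σ_h base = K_a2×(480.8+123.9×5.3) = 470.6.
P₂ = ½(198.9+470.6)×5.3 = 1774. Total P_a = 442.9+1774 = 2217 lb/ft.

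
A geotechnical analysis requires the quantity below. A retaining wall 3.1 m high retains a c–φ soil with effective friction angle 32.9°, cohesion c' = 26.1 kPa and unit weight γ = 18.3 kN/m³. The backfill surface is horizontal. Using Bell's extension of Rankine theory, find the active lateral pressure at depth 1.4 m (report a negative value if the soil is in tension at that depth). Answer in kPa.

-20.8 kPa

K_a = (1 − sin φ)/(1 + sin φ) = 0.2960.
σ_a = K_a γ z − 2c√K_a = 0.2960×18.3×1.4 − 2×26.1×0.5441 = -20.82 kPa.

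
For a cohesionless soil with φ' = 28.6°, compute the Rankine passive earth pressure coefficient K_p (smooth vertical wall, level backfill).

2.84

K_p = (1 + sin φ)/(1 − sin φ) = tan²(45° + 28.6°/2) = 2.837.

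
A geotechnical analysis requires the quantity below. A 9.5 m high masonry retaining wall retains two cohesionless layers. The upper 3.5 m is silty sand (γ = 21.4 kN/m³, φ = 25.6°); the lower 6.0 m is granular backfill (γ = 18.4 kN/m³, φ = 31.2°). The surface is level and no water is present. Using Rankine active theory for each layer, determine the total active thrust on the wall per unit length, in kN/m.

300 kN/m

K_a1 = tan²(45°−25.6°/2) = 0.3966; K_a2 = tan²(45°−31.2°/2) = 0.3175.
Layer 1: σ at base = K_a1 γ₁ h₁ = 29.70 kPa; P₁ = ½×29.70×3.5 = 51.98.
Layer 2: σ_v at top = γ₁h₁ = 74.90; σ_h top = K_a2×74.90 = 23.78; σ_h base = K_a2×(74.90+18.4×6.0) = 58.83.
P₂ = ½(23.78+58.83)×6.0 = 247.8. Total P_a = 51.98+247.8 = 299.8 kN/m.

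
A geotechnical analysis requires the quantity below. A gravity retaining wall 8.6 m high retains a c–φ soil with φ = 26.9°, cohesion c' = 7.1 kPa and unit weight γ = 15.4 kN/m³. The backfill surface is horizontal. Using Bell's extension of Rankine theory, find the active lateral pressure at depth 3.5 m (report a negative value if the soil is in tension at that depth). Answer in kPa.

11.6 kPa

K_a = (1 − sin φ)/(1 + sin φ) = 0.3770.
σ_a = K_a γ z − 2c√K_a = 0.3770×15.4×3.5 − 2×7.1×0.6140 = 11.60 kPa.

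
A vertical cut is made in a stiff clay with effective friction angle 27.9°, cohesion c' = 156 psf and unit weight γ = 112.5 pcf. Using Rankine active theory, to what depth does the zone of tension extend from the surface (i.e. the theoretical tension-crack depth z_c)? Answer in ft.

K_a = tan²(45° − 27.9°/2) = 0.3625; √K_a = 0.6020.
The active pressure is zero where K_a γ z = 2c√K_a, so z_c = 2c/(γ√K_a) = 2×156/(112.5×0.6020) = 4.606 ft.

4.61 ft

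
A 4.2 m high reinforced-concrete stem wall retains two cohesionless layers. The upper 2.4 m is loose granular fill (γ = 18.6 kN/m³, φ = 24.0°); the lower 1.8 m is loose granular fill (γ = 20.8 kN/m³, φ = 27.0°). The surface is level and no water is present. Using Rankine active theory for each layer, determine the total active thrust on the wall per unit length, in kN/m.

K_a1 = tan²(45°−24.0°/2) = 0.4217; K_a2 = tan²(45°−27.0°/2) = 0.3755.
Layer 1: σ at base = K_a1 γ₁ h₁ = 18.83 kPa; P₁ = ½×18.83×2.4 = 22.59.
Layer 2: σ_v at top = γ₁h₁ = 44.64; σ_h top = K_a2×44.64 = 16.76; σ_h base = K_a2×(44.64+20.8×1.8) = 30.82.
P₂ = ½(16.76+30.82)×1.8 = 42.83. Total P_a = 22.59+42.83 = 65.42 kN/m.

65.4 kN/m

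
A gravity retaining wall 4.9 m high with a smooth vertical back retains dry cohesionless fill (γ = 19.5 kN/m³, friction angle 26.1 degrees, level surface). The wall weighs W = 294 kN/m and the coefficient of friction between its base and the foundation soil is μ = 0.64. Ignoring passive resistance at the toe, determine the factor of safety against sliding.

K_a = tan²(45° − 26.1°/2) = 0.3889.
P_a = ½K_aγH² = 0.5×0.3889×19.5×4.9² = 91.05 kN/m, acting at H/3 = 1.633 m above the base.
FS_sliding = μW / P_a = 0.64×294 / 91.05 = 2.067.

2.07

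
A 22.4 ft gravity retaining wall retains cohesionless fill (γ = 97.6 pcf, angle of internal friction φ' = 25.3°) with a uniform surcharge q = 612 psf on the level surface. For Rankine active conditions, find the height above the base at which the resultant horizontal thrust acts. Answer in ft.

8.81 ft

K_a = 0.4012.
Triangular part P₁ = ½K_aγH² = 9824 at H/3 = 7.467 ft; rectangular part P₂ = K_a q H = 5500 at H/2 = 11.20 ft.
ȳ = (P₁·7.467 + P₂·11.20)/(P₁+P₂) = 8.807 ft.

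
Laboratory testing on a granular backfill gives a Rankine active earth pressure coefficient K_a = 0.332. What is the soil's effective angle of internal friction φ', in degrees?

K_a = tan²(45° − φ/2) ⇒ 45° − φ/2 = arctan(√0.332) = 29.95°.
φ = 2(45° − 29.95°) = 30.10°.

30.1°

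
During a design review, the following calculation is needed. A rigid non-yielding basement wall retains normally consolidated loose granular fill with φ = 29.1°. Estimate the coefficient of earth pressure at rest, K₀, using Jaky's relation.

0.514

K₀ = 1 − sin φ' = 1 − sin 29.1° = 0.5137.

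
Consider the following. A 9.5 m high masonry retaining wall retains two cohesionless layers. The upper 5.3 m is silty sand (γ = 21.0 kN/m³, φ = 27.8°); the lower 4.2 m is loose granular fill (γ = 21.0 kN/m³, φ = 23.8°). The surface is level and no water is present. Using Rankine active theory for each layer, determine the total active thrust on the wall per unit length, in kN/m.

K_a1 = tan²(45°−27.8°/2) = 0.3639; K_a2 = tan²(45°−23.8°/2) = 0.4250.
Layer 1: σ at base = K_a1 γ₁ h₁ = 40.50 kPa; P₁ = ½×40.50×5.3 = 107.3.
Layer 2: σ_v at top = γ₁h₁ = 111.3; σ_h top = K_a2×111.3 = 47.30; σ_h base = K_a2×(111.3+21.0×4.2) = 84.78.
P₂ = ½(47.30+84.78)×4.2 = 277.4. Total P_a = 107.3+277.4 = 384.7 kN/m.

385 kN/m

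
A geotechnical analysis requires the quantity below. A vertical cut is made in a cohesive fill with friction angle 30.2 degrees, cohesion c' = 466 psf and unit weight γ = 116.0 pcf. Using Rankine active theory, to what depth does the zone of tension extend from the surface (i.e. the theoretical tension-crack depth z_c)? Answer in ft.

K_a = tan²(45° − 30.2°/2) = 0.3307; √K_a = 0.5750.
The active pressure is zero where K_a γ z = 2c√K_a, so z_c = 2c/(γ√K_a) = 2×466/(116.0×0.5750) = 13.97 ft.

14.0 ft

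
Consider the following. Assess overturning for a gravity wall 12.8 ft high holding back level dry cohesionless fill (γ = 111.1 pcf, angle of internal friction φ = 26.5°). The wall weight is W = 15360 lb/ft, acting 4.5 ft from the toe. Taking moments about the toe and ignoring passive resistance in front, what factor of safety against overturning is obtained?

K_a = tan²(45° − 26.5°/2) = 0.3829.
P_a = ½K_aγH² = 0.5×0.3829×111.1×12.8² = 3485 lb/ft, acting at H/3 = 4.267 ft above the base.
Overturning moment M_o = P_a × H/3 = 3485 × 4.267 = 14870.
Resisting moment M_r = W × 4.5 = 15360 × 4.5 = 69120.
FS_overturning = M_r/M_o = 69120/14870 = 4.648.

4.65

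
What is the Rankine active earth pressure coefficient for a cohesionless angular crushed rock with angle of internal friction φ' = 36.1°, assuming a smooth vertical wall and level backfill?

K_a = tan²(45° − φ/2) = tan²(26.95°) = 0.2585.

0.258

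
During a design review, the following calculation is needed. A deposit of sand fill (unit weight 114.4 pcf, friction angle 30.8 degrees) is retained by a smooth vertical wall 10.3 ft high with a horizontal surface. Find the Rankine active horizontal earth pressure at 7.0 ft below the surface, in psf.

258 psf

K_a = (1 − sin φ)/(1 + sin φ) = 0.3227.
σ_h = K_a γ z = 0.3227 × 114.4 × 7.0 = 258.4 psf.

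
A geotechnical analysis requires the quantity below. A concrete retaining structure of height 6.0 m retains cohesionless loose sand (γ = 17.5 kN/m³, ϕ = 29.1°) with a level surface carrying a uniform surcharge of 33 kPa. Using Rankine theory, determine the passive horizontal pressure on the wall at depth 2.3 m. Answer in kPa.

K_p = (1 + sin φ)/(1 − sin φ) = 2.894.
σ_v = γz + q = 17.5 × 2.3 + 33 = 73.25 kPa.
σ_h = K_p σ_v = 2.894 × 73.25 = 212.0 kPa.

212 kPa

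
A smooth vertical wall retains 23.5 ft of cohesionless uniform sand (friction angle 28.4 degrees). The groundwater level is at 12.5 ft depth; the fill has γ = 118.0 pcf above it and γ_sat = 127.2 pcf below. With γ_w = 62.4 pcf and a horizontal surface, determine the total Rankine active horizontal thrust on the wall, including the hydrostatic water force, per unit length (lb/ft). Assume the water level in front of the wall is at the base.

K_a = tan²(45° − φ/2) = 0.3554.
γ' = 127.2 − 62.4 = 64.80 pcf. Depth below WT = 11.0 ft.
σ'_h at WT = K_a γ d_w = 524.2 psf; at base = 524.2 + K_a γ' × 11.0 = 777.5 psf.
P₁ (0–12.5 ft) = ½×524.2×12.5 = 3276. P₂ (12.5–23.5 ft) = ½(524.2+777.5)×11.0 = 7159.
P_w = ½ γ_w h₂² = 0.5×62.4×11.0² = 3775. Total = 3276+7159+3775 = 14210 lb/ft.

14200 lb/ft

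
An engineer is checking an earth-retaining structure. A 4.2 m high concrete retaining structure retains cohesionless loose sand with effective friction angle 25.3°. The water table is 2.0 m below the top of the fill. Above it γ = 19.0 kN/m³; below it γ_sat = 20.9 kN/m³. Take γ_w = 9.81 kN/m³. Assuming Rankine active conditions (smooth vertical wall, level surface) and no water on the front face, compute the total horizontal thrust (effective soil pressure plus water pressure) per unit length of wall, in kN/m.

83.3 kN/m

K_a = tan²(45° − φ/2) = 0.4012.
γ' = 20.9 − 9.81 = 11.09 kN/m³. Depth below WT = 2.2 m.
σ'_h at WT = K_a γ d_w = 15.25 kPa; at base = 15.25 + K_a γ' × 2.2 = 25.03 kPa.
P₁ (0–2.0 m) = ½×15.25×2.0 = 15.25. P₂ (2.0–4.2 m) = ½(15.25+25.03)×2.2 = 44.31.
P_w = ½ γ_w h₂² = 0.5×9.81×2.2² = 23.74. Total = 15.25+44.31+23.74 = 83.29 kN/m.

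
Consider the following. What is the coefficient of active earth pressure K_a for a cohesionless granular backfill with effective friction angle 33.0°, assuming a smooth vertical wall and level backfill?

K_a = tan²(45° − φ/2) = tan²(28.50°) = 0.2948.

0.295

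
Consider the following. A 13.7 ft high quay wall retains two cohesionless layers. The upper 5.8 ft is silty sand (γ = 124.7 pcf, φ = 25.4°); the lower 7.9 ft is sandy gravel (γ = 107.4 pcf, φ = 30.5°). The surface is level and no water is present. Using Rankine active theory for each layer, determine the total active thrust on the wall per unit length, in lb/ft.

3800 lb/ft

K_a1 = tan²(45°−25.4°/2) = 0.3996; K_a2 = tan²(45°−30.5°/2) = 0.3267.
Layer 1: σ at base = K_a1 γ₁ h₁ = 289.0 psf; P₁ = ½×289.0×5.8 = 838.2.
Layer 2: σ_v at top = γ₁h₁ = 723.3; σ_h top = K_a2×723.3 = 236.3; σ_h base = K_a2×(723.3+107.4×7.9) = 513.4.
P₂ = ½(236.3+513.4)×7.9 = 2961. Total P_a = 838.2+2961 = 3800 lb/ft.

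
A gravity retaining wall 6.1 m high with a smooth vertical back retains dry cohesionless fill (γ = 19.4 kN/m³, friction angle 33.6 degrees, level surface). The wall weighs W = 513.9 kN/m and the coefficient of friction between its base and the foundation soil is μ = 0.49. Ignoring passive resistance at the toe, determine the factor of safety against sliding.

2.43

K_a = tan²(45° − 33.6°/2) = 0.2875.
P_a = ½K_aγH² = 0.5×0.2875×19.4×6.1² = 103.8 kN/m, acting at H/3 = 2.033 m above the base.
FS_sliding = μW / P_a = 0.49×513.9 / 103.8 = 2.427.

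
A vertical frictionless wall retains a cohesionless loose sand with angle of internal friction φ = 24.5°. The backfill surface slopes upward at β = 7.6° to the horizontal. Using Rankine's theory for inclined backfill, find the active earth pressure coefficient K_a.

K_a = cos β · (cos β − √(cos²β − cos²φ)) / (cos β + √(cos²β − cos²φ)).
cos β = 0.9912, cos φ = 0.9100, √(cos²β − cos²φ) = 0.3930.
K_a = 0.9912 × (0.9912 − 0.3930)/(0.9912 + 0.3930) = 0.4283.

0.428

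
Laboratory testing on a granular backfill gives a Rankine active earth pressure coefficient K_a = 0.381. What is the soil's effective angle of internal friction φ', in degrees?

K_a = tan²(45° − φ/2) ⇒ 45° − φ/2 = arctan(√0.381) = 31.69°.
φ = 2(45° − 31.69°) = 26.63°.

26.6°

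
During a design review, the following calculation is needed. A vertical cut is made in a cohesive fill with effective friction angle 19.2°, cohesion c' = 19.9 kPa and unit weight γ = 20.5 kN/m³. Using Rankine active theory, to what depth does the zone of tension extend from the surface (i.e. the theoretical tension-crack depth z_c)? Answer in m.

K_a = tan²(45° − 19.2°/2) = 0.5050; √K_a = 0.7107.
The active pressure is zero where K_a γ z = 2c√K_a, so z_c = 2c/(γ√K_a) = 2×19.9/(20.5×0.7107) = 2.732 m.

2.73 m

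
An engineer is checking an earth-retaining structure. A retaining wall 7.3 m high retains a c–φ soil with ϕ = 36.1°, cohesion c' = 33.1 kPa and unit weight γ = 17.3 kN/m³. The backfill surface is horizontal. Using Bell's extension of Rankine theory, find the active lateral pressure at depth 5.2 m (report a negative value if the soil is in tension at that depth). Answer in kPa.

K_a = (1 − sin φ)/(1 + sin φ) = 0.2585.
σ_a = K_a γ z − 2c√K_a = 0.2585×17.3×5.2 − 2×33.1×0.5084 = -10.40 kPa.

-10.4 kPa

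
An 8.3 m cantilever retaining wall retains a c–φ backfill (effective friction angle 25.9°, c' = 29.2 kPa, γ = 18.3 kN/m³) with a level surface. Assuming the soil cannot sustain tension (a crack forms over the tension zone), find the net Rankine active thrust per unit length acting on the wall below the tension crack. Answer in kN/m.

36.8 kN/m

K_a = 0.3920; √K_a = 0.6261.
Tension-crack depth z_c = 2c/(γ√K_a) = 2×29.2/(18.3×0.6261) = 5.097 m.
σ_a at base = K_a γ H − 2c√K_a = 0.3920×18.3×8.3 − 2×29.2×0.6261 = 22.97 kPa.
P_a = ½ × 22.97 × (H − z_c) = 0.5×22.97×3.203 = 36.79 kN/m.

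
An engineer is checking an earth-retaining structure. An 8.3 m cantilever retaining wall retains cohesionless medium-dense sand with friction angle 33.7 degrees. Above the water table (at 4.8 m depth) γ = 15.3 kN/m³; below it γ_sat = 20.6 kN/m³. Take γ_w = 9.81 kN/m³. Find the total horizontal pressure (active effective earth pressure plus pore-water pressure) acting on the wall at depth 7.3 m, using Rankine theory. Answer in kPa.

K_a = (1 − sin φ)/(1 + sin φ) = 0.2863.
γ' = 20.6 − 9.81 = 10.79 kN/m³.
Effective vertical stress at 7.3 m: σ'_v = 15.3×4.8 + 10.79×2.50 = 100.4 kPa.
σ'_h = K_a σ'_v = 0.2863 × 100.4 = 28.75 kPa; u = γ_w × 2.50 = 24.53 kPa.
Total σ_h = 28.75 + 24.53 = 53.27 kPa.

53.3 kPa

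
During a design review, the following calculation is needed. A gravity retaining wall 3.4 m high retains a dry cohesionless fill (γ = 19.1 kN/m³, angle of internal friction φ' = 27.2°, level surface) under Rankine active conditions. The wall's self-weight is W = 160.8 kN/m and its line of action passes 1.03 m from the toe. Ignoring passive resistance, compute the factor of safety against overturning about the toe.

K_a = tan²(45° − 27.2°/2) = 0.3726.
P_a = ½K_aγH² = 0.5×0.3726×19.1×3.4² = 41.13 kN/m, acting at H/3 = 1.133 m above the base.
Overturning moment M_o = P_a × H/3 = 41.13 × 1.133 = 46.62.
Resisting moment M_r = W × 1.03 = 160.8 × 1.03 = 165.6.
FS_overturning = M_r/M_o = 165.6/46.62 = 3.553.

3.55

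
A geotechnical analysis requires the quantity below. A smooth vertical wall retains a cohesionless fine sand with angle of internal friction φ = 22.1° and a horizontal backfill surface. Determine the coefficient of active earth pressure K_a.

K_a = (1 − sin φ)/(1 + sin φ) = (1 − sin 22.1°)/(1 + sin 22.1°) = 0.4533.

0.453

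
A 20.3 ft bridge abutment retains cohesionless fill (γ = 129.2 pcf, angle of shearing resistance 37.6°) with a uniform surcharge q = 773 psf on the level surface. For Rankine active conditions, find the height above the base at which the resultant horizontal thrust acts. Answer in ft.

K_a = 0.2421.
Triangular part P₁ = ½K_aγH² = 6446 at H/3 = 6.767 ft; rectangular part P₂ = K_a q H = 3799 at H/2 = 10.15 ft.
ȳ = (P₁·6.767 + P₂·10.15)/(P₁+P₂) = 8.021 ft.

8.02 ft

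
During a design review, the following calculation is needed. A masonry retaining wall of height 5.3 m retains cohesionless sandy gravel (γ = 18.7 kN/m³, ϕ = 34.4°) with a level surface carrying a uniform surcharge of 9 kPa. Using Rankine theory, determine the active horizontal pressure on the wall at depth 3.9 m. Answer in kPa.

22.8 kPa

K_a = (1 − sin φ)/(1 + sin φ) = 0.2780.
σ_v = γz + q = 18.7 × 3.9 + 9 = 81.93 kPa.
σ_h = K_a σ_v = 0.2780 × 81.93 = 22.78 kPa.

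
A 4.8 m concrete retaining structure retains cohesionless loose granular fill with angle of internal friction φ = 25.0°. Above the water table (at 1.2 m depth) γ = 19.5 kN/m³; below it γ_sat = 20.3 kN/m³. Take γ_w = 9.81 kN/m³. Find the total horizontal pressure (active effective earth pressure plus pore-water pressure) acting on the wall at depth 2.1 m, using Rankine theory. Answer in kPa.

K_a = (1 − sin φ)/(1 + sin φ) = 0.4059.
γ' = 20.3 − 9.81 = 10.49 kN/m³.
Effective vertical stress at 2.1 m: σ'_v = 19.5×1.2 + 10.49×0.900 = 32.84 kPa.
σ'_h = K_a σ'_v = 0.4059 × 32.84 = 13.33 kPa; u = γ_w × 0.900 = 8.829 kPa.
Total σ_h = 13.33 + 8.829 = 22.16 kPa.

22.2 kPa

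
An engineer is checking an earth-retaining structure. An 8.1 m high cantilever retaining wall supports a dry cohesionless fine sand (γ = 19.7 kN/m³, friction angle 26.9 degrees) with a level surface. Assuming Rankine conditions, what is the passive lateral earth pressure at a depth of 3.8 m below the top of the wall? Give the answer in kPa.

199 kPa

K_p = (1 + sin φ)/(1 − sin φ) = 2.653.
σ_h = K_p γ z = 2.653 × 19.7 × 3.8 = 198.6 kPa.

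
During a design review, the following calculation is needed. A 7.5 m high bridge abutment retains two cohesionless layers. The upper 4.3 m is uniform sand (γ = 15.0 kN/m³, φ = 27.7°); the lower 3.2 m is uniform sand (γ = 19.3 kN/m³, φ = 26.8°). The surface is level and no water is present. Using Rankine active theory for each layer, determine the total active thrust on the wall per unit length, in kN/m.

K_a1 = tan²(45°−27.7°/2) = 0.3653; K_a2 = tan²(45°−26.8°/2) = 0.3785.
Layer 1: σ at base = K_a1 γ₁ h₁ = 23.56 kPa; P₁ = ½×23.56×4.3 = 50.66.
Layer 2: σ_v at top = γ₁h₁ = 64.50; σ_h top = K_a2×64.50 = 24.41; σ_h base = K_a2×(64.50+19.3×3.2) = 47.79.
P₂ = ½(24.41+47.79)×3.2 = 115.5. Total P_a = 50.66+115.5 = 166.2 kN/m.

166 kN/m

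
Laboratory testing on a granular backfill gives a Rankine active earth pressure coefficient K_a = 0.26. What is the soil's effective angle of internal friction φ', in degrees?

36.0°

K_a = tan²(45° − φ/2) ⇒ 45° − φ/2 = arctan(√0.26) = 27.02°.
φ = 2(45° − 27.02°) = 35.97°.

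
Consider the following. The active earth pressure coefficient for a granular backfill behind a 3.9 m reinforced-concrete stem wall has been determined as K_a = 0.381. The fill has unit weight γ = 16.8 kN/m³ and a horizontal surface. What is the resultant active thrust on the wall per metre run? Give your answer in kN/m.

P = ½ K_a γ H² = 0.5 × 0.381 × 16.8 × 3.9² = 48.68 kN/m.

48.7 kN/m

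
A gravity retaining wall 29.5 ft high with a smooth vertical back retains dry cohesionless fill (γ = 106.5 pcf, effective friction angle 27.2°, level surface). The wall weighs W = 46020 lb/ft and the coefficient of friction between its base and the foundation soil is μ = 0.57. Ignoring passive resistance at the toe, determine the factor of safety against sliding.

1.52

K_a = tan²(45° − 27.2°/2) = 0.3726.
P_a = ½K_aγH² = 0.5×0.3726×106.5×29.5² = 17270 lb/ft, acting at H/3 = 9.833 ft above the base.
FS_sliding = μW / P_a = 0.57×46020 / 17270 = 1.519.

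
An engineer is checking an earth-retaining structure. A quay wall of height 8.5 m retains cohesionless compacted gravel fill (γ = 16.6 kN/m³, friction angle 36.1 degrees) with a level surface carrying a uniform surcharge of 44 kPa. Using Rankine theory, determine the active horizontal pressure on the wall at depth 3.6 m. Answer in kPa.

K_a = (1 − sin φ)/(1 + sin φ) = 0.2585.
σ_v = γz + q = 16.6 × 3.6 + 44 = 103.8 kPa.
σ_h = K_a σ_v = 0.2585 × 103.8 = 26.82 kPa.

26.8 kPa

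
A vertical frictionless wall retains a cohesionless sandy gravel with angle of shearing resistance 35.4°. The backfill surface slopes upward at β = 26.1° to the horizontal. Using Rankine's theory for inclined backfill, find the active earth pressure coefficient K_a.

0.367

K_a = cos β · (cos β − √(cos²β − cos²φ)) / (cos β + √(cos²β − cos²φ)).
cos β = 0.8980, cos φ = 0.8151, √(cos²β − cos²φ) = 0.3769.
K_a = 0.8980 × (0.8980 − 0.3769)/(0.8980 + 0.3769) = 0.3671.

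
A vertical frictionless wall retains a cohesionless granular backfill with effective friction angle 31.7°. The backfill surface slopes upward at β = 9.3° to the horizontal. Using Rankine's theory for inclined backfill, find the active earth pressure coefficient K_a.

0.323

K_a = cos β · (cos β − √(cos²β − cos²φ)) / (cos β + √(cos²β − cos²φ)).
cos β = 0.9869, cos φ = 0.8508, √(cos²β − cos²φ) = 0.5000.
K_a = 0.9869 × (0.9869 − 0.5000)/(0.9869 + 0.5000) = 0.3231.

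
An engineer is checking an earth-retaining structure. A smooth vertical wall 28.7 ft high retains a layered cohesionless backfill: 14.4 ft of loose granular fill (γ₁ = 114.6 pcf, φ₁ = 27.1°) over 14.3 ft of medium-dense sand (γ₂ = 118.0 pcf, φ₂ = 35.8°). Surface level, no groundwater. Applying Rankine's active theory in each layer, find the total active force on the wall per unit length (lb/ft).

K_a1 = tan²(45°−27.1°/2) = 0.3741; K_a2 = tan²(45°−35.8°/2) = 0.2619.
Layer 1: σ at base = K_a1 γ₁ h₁ = 617.3 psf; P₁ = ½×617.3×14.4 = 4444.
Layer 2: σ_v at top = γ₁h₁ = 1650; σ_h top = K_a2×1650 = 432.1; σ_h base = K_a2×(1650+118.0×14.3) = 874.0.
P₂ = ½(432.1+874.0)×14.3 = 9339. Total P_a = 4444+9339 = 13780 lb/ft.

13800 lb/ft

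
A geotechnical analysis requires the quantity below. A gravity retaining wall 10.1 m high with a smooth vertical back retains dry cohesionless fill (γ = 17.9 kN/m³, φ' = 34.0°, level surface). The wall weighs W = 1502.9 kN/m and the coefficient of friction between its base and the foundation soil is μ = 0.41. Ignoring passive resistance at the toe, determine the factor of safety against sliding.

K_a = tan²(45° − 34.0°/2) = 0.2827.
P_a = ½K_aγH² = 0.5×0.2827×17.9×10.1² = 258.1 kN/m, acting at H/3 = 3.367 m above the base.
FS_sliding = μW / P_a = 0.41×1502.9 / 258.1 = 2.387.

2.39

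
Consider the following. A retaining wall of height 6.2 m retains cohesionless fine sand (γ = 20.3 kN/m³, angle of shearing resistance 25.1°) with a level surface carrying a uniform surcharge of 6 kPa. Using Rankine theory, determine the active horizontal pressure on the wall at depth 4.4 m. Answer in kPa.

38.5 kPa

K_a = (1 − sin φ)/(1 + sin φ) = 0.4043.
σ_v = γz + q = 20.3 × 4.4 + 6 = 95.32 kPa.
σ_h = K_a σ_v = 0.4043 × 95.32 = 38.54 kPa.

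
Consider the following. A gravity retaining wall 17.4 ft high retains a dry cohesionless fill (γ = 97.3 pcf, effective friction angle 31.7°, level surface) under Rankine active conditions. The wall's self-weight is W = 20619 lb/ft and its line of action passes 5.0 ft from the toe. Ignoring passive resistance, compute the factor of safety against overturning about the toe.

3.88

K_a = tan²(45° − 31.7°/2) = 0.3111.
P_a = ½K_aγH² = 0.5×0.3111×97.3×17.4² = 4582 lb/ft, acting at H/3 = 5.800 ft above the base.
Overturning moment M_o = P_a × H/3 = 4582 × 5.800 = 26570.
Resisting moment M_r = W × 5.0 = 20619 × 5.0 = 103100.
FS_overturning = M_r/M_o = 103100/26570 = 3.879.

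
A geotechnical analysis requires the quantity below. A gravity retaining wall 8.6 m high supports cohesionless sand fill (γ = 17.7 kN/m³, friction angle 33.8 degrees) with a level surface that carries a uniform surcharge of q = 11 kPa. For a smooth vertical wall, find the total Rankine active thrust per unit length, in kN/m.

214 kN/m

K_a = tan²(45° − φ/2) = 0.2851.
Soil triangle: ½ K_a γ H² = 0.5×0.2851×17.7×8.6² = 186.6 kN/m.
Surcharge rectangle: K_a q H = 0.2851×11×8.6 = 26.97 kN/m.
Total = 186.6 + 26.97 = 213.6 kN/m.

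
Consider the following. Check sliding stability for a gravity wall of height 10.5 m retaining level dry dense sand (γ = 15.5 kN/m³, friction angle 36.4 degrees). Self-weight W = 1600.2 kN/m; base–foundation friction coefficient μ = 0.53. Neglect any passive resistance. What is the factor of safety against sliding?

K_a = tan²(45° − 36.4°/2) = 0.2552.
P_a = ½K_aγH² = 0.5×0.2552×15.5×10.5² = 218.0 kN/m, acting at H/3 = 3.500 m above the base.
FS_sliding = μW / P_a = 0.53×1600.2 / 218.0 = 3.890.

3.89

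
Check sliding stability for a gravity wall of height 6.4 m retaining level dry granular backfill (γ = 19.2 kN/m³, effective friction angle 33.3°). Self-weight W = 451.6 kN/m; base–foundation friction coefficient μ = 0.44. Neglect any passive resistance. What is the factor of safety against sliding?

1.74

K_a = tan²(45° − 33.3°/2) = 0.2911.
P_a = ½K_aγH² = 0.5×0.2911×19.2×6.4² = 114.5 kN/m, acting at H/3 = 2.133 m above the base.
FS_sliding = μW / P_a = 0.44×451.6 / 114.5 = 1.736.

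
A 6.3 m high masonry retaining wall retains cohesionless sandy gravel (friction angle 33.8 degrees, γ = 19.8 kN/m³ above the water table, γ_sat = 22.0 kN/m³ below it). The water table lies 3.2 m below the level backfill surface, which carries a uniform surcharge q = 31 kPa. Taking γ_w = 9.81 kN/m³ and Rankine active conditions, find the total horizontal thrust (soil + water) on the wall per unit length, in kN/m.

204 kN/m

K_a = tan²(45° − φ/2) = 0.2851.
γ' = 22.0 − 9.81 = 12.19 kN/m³. h₂ = H − d_w = 3.1 m.
σ'_h: at surface K_a·q = 8.838; at WT K_a(q+γd_w) = 26.90; at base K_a(q+γd_w+γ'h₂) = 37.68 kPa.
P₁ = ½(8.838+26.90)×3.2 = 57.18; P₂ = ½(26.90+37.68)×3.1 = 100.1; P_w = ½γ_w h₂² = 47.14.
Total = 57.18+100.1+47.14 = 204.4 kN/m.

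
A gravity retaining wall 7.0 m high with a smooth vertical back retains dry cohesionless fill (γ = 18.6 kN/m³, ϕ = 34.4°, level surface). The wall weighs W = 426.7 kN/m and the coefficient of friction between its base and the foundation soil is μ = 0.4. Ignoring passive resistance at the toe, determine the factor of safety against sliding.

K_a = tan²(45° − 34.4°/2) = 0.2780.
P_a = ½K_aγH² = 0.5×0.2780×18.6×7.0² = 126.7 kN/m, acting at H/3 = 2.333 m above the base.
FS_sliding = μW / P_a = 0.4×426.7 / 126.7 = 1.347.

1.35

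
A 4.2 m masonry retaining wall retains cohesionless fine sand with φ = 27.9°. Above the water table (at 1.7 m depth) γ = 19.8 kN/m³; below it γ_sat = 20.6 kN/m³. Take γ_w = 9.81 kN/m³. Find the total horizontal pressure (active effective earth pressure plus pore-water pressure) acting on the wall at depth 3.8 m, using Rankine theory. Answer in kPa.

41.0 kPa

K_a = (1 − sin φ)/(1 + sin φ) = 0.3625.
γ' = 20.6 − 9.81 = 10.79 kN/m³.
Effective vertical stress at 3.8 m: σ'_v = 19.8×1.7 + 10.79×2.10 = 56.32 kPa.
σ'_h = K_a σ'_v = 0.3625 × 56.32 = 20.41 kPa; u = γ_w × 2.10 = 20.60 kPa.
Total σ_h = 20.41 + 20.60 = 41.01 kPa.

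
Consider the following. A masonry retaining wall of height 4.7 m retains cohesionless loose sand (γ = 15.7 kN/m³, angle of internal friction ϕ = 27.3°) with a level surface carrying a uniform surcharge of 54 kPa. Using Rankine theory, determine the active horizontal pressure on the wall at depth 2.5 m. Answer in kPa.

K_a = (1 − sin φ)/(1 + sin φ) = 0.3711.
σ_v = γz + q = 15.7 × 2.5 + 54 = 93.25 kPa.
σ_h = K_a σ_v = 0.3711 × 93.25 = 34.61 kPa.

34.6 kPa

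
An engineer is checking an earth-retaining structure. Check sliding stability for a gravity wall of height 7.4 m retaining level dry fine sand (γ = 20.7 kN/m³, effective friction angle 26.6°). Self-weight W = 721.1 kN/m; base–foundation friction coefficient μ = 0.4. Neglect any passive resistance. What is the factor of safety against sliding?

K_a = tan²(45° − 26.6°/2) = 0.3814.
P_a = ½K_aγH² = 0.5×0.3814×20.7×7.4² = 216.2 kN/m, acting at H/3 = 2.467 m above the base.
FS_sliding = μW / P_a = 0.4×721.1 / 216.2 = 1.334.

1.33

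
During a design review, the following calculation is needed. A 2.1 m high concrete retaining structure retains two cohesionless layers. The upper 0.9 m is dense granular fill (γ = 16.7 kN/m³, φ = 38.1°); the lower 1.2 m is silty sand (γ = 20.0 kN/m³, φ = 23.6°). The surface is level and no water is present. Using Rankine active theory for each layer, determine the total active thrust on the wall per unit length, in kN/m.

K_a1 = tan²(45°−38.1°/2) = 0.2368; K_a2 = tan²(45°−23.6°/2) = 0.4282.
Layer 1: σ at base = K_a1 γ₁ h₁ = 3.560 kPa; P₁ = ½×3.560×0.9 = 1.602.
Layer 2: σ_v at top = γ₁h₁ = 15.03; σ_h top = K_a2×15.03 = 6.436; σ_h base = K_a2×(15.03+20.0×1.2) = 16.71.
P₂ = ½(6.436+16.71)×1.2 = 13.89. Total P_a = 1.602+13.89 = 15.49 kN/m.

15.5 kN/m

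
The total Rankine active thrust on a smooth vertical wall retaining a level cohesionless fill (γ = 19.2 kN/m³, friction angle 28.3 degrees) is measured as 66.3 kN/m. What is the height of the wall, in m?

4.40 m

K_a = 0.3568. P_a = ½ K_a γ H² ⇒ H = √(2P_a/(K_a γ)).
H = √(2×66.3/(0.3568×19.2)) = 4.400 m.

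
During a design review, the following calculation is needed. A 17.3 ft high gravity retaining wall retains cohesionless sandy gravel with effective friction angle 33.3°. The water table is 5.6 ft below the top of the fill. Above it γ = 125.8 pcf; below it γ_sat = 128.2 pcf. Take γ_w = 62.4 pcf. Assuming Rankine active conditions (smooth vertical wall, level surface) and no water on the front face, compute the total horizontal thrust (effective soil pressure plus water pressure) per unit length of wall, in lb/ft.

8560 lb/ft

K_a = tan²(45° − φ/2) = 0.2911.
γ' = 128.2 − 62.4 = 65.80 pcf. Depth below WT = 11.7 ft.
σ'_h at WT = K_a γ d_w = 205.1 psf; at base = 205.1 + K_a γ' × 11.7 = 429.2 psf.
P₁ (0–5.6 ft) = ½×205.1×5.6 = 574.3. P₂ (5.6–17.3 ft) = ½(205.1+429.2)×11.7 = 3711.
P_w = ½ γ_w h₂² = 0.5×62.4×11.7² = 4271. Total = 574.3+3711+4271 = 8556 lb/ft.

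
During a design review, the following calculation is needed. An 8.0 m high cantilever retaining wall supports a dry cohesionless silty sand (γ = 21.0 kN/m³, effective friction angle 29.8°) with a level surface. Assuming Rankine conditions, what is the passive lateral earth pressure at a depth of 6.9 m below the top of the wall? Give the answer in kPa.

K_p = (1 + sin φ)/(1 − sin φ) = 2.976.
σ_h = K_p γ z = 2.976 × 21.0 × 6.9 = 431.2 kPa.

431 kPa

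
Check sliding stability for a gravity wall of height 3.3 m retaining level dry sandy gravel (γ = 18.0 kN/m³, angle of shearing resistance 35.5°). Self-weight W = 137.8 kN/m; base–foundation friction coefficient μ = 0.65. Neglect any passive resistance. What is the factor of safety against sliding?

K_a = tan²(45° − 35.5°/2) = 0.2653.
P_a = ½K_aγH² = 0.5×0.2653×18.0×3.3² = 26.00 kN/m, acting at H/3 = 1.100 m above the base.
FS_sliding = μW / P_a = 0.65×137.8 / 26.00 = 3.445.

3.45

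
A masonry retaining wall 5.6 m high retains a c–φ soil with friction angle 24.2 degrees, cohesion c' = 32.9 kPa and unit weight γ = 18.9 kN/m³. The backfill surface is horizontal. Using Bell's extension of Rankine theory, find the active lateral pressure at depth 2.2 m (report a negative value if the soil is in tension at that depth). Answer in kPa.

-25.2 kPa

K_a = (1 − sin φ)/(1 + sin φ) = 0.4185.
σ_a = K_a γ z − 2c√K_a = 0.4185×18.9×2.2 − 2×32.9×0.6469 = -25.17 kPa.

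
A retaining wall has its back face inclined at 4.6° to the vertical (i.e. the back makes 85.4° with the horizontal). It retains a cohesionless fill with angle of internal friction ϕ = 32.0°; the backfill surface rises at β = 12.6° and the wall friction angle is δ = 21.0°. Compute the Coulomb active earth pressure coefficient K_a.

K_a = sin²(α+φ) / [sin²α · sin(α−δ) · (1 + √{sin(φ+δ)sin(φ−β) / (sin(α−δ)sin(α+β))})²].
With α = 85.4°, φ = 32.0°, δ = 21.0°, β = 12.6°: K_a = 0.3685.

0.369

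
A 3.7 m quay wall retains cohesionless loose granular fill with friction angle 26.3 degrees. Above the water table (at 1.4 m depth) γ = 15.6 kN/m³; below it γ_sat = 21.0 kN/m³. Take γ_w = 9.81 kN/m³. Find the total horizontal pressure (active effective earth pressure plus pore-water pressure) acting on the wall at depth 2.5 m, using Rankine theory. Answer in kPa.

K_a = (1 − sin φ)/(1 + sin φ) = 0.3859.
γ' = 21.0 − 9.81 = 11.19 kN/m³.
Effective vertical stress at 2.5 m: σ'_v = 15.6×1.4 + 11.19×1.10 = 34.15 kPa.
σ'_h = K_a σ'_v = 0.3859 × 34.15 = 13.18 kPa; u = γ_w × 1.10 = 10.79 kPa.
Total σ_h = 13.18 + 10.79 = 23.97 kPa.

24.0 kPa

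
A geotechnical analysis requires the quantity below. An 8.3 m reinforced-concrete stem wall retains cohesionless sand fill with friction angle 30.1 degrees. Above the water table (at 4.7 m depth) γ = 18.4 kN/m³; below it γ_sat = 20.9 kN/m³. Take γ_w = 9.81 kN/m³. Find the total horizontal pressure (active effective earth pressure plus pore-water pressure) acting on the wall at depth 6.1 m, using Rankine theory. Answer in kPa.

K_a = (1 − sin φ)/(1 + sin φ) = 0.3320.
γ' = 20.9 − 9.81 = 11.09 kN/m³.
Effective vertical stress at 6.1 m: σ'_v = 18.4×4.7 + 11.09×1.40 = 102.0 kPa.
σ'_h = K_a σ'_v = 0.3320 × 102.0 = 33.87 kPa; u = γ_w × 1.40 = 13.73 kPa.
Total σ_h = 33.87 + 13.73 = 47.60 kPa.

47.6 kPa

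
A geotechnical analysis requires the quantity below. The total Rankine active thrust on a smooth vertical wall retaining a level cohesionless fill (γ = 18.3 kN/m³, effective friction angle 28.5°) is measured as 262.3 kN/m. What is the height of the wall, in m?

9.00 m

K_a = 0.3540. P_a = ½ K_a γ H² ⇒ H = √(2P_a/(K_a γ)).
H = √(2×262.3/(0.3540×18.3)) = 8.999 m.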